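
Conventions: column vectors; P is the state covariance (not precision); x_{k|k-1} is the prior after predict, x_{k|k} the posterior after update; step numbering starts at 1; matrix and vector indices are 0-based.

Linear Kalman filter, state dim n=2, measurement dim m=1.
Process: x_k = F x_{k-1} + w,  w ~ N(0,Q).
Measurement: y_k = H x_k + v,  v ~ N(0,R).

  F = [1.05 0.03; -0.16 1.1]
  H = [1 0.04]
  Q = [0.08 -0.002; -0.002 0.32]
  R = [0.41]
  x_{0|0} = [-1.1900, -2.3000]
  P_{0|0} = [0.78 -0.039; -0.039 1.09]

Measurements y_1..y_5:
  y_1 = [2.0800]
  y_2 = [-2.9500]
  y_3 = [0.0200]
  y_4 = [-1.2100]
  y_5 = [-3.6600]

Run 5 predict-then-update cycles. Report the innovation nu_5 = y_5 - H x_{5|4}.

step 1: x^-=[-1.3185, -2.3396]  P^-=[0.9385 -0.1419; -0.1419 1.6726]  S=[1.3398]  K=[0.6962; -0.0560]  nu=[3.4921]  x^+=[1.1128, -2.5351]  P^+=[0.2890 -0.0897; -0.0897 1.6684]
step 2: x^-=[1.0924, -2.9667]  P^-=[0.3945 -0.0987; -0.0987 2.3777]  S=[0.8004]  K=[0.4880; -0.0044]  nu=[-3.9237]  x^+=[-0.8222, -2.9493]  P^+=[0.2039 -0.0969; -0.0969 2.3777]
step 3: x^-=[-0.9518, -3.1126]  P^-=[0.3009 -0.0693; -0.0693 3.2364]  S=[0.7105]  K=[0.4196; 0.0847]  nu=[1.0963]  x^+=[-0.4918, -3.0198]  P^+=[0.1758 -0.0945; -0.0945 3.2313]
step 4: x^-=[-0.6070, -3.2431]  P^-=[0.2708 -0.0336; -0.0336 4.2676]  S=[0.6849]  K=[0.3934; 0.2001]  nu=[-0.4733]  x^+=[-0.7932, -3.3378]  P^+=[0.1648 -0.0876; -0.0876 4.2402]
step 5: x^-=[-0.9330, -3.5447]  P^-=[0.2600 0.0095; 0.0095 5.4857]  S=[0.6795]  K=[0.3832; 0.3370]  nu=[-2.5852]  x^+=[-1.9235, -4.4158]  P^+=[0.1602 -0.0782; -0.0782 5.4085]

innov = [-2.5852]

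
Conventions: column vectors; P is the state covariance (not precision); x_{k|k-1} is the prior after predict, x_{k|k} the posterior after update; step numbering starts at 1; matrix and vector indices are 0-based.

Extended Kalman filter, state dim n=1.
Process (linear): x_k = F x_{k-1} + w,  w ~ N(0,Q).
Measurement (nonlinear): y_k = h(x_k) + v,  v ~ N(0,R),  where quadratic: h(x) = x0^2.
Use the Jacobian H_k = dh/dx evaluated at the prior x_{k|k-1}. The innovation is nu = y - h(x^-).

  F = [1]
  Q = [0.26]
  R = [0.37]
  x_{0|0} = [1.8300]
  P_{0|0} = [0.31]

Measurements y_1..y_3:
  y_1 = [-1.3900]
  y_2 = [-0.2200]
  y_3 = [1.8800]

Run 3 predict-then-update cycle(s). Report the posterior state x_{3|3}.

x_post = [1.2041]

step 1: x^-=[1.8300]  P^-=[0.5700]  H_jac=[3.6600]  S=[8.0055]  K=[0.2606]  nu=[-4.7389]  x^+=[0.5951]  P^+=[0.0263]
step 2: x^-=[0.5951]  P^-=[0.2863]  H_jac=[1.1901]  S=[0.7756]  K=[0.4394]  nu=[-0.5741]  x^+=[0.3428]  P^+=[0.1366]
step 3: x^-=[0.3428]  P^-=[0.3966]  H_jac=[0.6856]  S=[0.5564]  K=[0.4887]  nu=[1.7625]  x^+=[1.2041]  P^+=[0.2637]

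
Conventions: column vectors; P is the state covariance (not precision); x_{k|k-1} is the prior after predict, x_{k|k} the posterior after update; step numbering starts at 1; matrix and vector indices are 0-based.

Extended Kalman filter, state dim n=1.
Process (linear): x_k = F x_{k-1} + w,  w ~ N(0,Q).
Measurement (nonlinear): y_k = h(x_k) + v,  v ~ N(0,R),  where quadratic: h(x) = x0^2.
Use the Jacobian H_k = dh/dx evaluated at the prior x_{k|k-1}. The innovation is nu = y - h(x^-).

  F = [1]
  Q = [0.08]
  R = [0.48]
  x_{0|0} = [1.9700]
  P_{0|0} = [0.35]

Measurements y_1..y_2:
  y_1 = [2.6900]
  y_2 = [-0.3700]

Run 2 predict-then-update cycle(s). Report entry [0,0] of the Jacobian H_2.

H_jac[0,0] = 3.3760

step 1: x^-=[1.9700]  P^-=[0.4300]  H_jac=[3.9400]  S=[7.1551]  K=[0.2368]  nu=[-1.1909]  x^+=[1.6880]  P^+=[0.0288]
step 2: x^-=[1.6880]  P^-=[0.1088]  H_jac=[3.3760]  S=[1.7206]  K=[0.2136]  nu=[-3.2194]  x^+=[1.0004]  P^+=[0.0304]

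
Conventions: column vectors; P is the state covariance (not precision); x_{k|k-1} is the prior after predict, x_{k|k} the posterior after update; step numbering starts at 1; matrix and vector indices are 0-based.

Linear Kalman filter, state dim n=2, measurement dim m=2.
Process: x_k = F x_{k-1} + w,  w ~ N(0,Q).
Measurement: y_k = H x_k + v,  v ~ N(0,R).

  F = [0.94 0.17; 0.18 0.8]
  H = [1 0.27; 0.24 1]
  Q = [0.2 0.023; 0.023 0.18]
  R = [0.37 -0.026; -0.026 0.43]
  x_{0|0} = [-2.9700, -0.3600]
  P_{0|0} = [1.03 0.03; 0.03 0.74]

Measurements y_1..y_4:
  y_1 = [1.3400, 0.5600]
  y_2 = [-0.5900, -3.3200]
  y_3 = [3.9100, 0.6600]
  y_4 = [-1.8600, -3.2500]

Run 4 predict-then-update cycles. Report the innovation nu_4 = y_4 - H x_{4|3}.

step 1: x^-=[-2.8530, -0.8226]  P^-=[1.1411 0.3214; 0.3214 0.6956]  S=[1.7353 0.7779; 0.7779 1.3456]  K=[0.6874 0.0450; 0.0486 0.5462]  nu=[4.4151, 2.0673]  x^+=[0.2749, 0.5211]  P^+=[0.2703 -0.0634; -0.0634 0.2488]
step 2: x^-=[0.3470, 0.4664]  P^-=[0.4258 0.0530; 0.0530 0.3297]  S=[0.8484 0.2216; 0.2216 0.8097]  K=[0.5047 0.0535; 0.0613 0.4062]  nu=[-1.0629, -3.8696]  x^+=[-0.3964, -1.1705]  P^+=[0.1954 -0.0370; -0.0370 0.1819]
step 3: x^-=[-0.5716, -1.0077]  P^-=[0.3660 0.0518; 0.0518 0.2921]  S=[0.7853 0.1959; 0.1959 0.7681]  K=[0.4684 0.0624; 0.0721 0.3781]  nu=[4.7537, 1.8049]  x^+=[1.7675, 0.0175]  P^+=[0.1793 -0.0284; -0.0284 0.1675]
step 4: x^-=[1.6644, 0.3321]  P^-=[0.3542 0.0539; 0.0539 0.2849]  S=[0.7741 0.1933; 0.1933 0.7611]  K=[0.4600 0.0657; 0.0761 0.3719]  nu=[-3.6140, -3.9816]  x^+=[-0.2596, -1.4238]  P^+=[0.1755 -0.0258; -0.0258 0.1641]

innov = [-3.6140, -3.9816]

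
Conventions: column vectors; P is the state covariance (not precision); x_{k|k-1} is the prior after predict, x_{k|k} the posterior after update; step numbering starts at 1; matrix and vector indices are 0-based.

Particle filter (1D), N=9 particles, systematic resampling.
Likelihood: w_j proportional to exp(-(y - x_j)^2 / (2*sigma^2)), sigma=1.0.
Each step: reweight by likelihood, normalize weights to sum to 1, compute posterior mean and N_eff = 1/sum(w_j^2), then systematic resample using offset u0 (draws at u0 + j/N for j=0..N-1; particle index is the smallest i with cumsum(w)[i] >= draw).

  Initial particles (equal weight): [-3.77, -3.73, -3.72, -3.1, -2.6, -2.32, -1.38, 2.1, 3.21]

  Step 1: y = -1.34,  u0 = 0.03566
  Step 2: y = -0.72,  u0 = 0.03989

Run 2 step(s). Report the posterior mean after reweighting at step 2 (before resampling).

post_mean = -1.7009

step 1: w=[0.0213, 0.0234, 0.0240, 0.0866, 0.1843, 0.2521, 0.4072, 0.0011, 0.0000]  mean=-2.1489  Neff=3.6709  idx=[1, 3, 4, 5, 5, 5, 6, 6, 6]
step 2: w=[0.0031, 0.0169, 0.0490, 0.0797, 0.0797, 0.0797, 0.2306, 0.2306, 0.2306]  mean=-1.7009  Neff=5.5150  idx=[2, 4, 5, 6, 6, 7, 7, 8, 8]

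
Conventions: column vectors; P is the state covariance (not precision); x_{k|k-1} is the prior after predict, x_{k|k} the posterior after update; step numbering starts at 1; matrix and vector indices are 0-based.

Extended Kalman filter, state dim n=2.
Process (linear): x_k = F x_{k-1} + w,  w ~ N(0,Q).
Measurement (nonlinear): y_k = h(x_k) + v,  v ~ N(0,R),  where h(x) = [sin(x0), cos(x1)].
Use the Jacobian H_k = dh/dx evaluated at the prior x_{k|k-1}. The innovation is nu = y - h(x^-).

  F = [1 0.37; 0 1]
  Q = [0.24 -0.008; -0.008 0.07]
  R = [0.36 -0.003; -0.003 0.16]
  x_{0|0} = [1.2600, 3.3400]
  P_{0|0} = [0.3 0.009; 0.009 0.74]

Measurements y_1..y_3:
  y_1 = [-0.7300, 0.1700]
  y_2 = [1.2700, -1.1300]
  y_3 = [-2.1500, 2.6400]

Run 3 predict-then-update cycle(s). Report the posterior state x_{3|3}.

x_post = [6.7654, 5.6010]

step 1: x^-=[2.4958, 3.3400]  P^-=[0.6480 0.2748; 0.2748 0.8100]  H_jac=[-0.7986 0.0000; 0.0000 0.1971]  S=[0.7733 -0.0463; -0.0463 0.1915]  K=[-0.6619 0.1230; -0.2374 0.7765]  nu=[-1.3318, 1.1504]  x^+=[3.5188, 4.5494]  P^+=[0.2988 0.1099; 0.1099 0.6339]
step 2: x^-=[5.2020, 4.5494]  P^-=[0.7069 0.3365; 0.3365 0.7039]  H_jac=[0.4703 0.0000; 0.0000 0.9867]  S=[0.5164 0.1532; 0.1532 0.8454]  K=[0.5574 0.2918; 0.0663 0.8096]  nu=[2.1525, -0.9677]  x^+=[6.1194, 3.9087]  P^+=[0.4248 0.0456; 0.0456 0.1311]
step 3: x^-=[7.5656, 3.9087]  P^-=[0.7165 0.0861; 0.0861 0.2011]  H_jac=[0.2844 0.0000; 0.0000 0.6941]  S=[0.4179 0.0140; 0.0140 0.2569]  K=[0.4806 0.2065; 0.0405 0.5411]  nu=[-3.1087, 3.3599]  x^+=[6.7654, 5.6010]  P^+=[0.6062 0.0455; 0.0455 0.1246]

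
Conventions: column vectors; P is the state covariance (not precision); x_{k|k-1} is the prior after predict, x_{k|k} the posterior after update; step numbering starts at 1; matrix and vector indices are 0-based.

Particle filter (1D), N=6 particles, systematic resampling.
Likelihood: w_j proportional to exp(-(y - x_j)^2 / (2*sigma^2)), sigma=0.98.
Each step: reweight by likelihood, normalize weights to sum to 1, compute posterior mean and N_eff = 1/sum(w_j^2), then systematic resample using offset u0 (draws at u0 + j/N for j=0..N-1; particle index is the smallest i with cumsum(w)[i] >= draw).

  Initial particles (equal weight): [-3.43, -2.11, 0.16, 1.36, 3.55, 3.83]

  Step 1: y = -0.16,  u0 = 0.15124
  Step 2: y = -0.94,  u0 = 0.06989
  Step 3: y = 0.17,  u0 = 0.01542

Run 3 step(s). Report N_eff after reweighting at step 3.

N_eff = 6.0000

step 1: w=[0.0027, 0.0993, 0.6814, 0.2159, 0.0006, 0.0002]  mean=0.1864  Neff=1.9203  idx=[2, 2, 2, 2, 3, 3]
step 2: w=[0.2359, 0.2359, 0.2359, 0.2359, 0.0282, 0.0282]  mean=0.2277  Neff=4.4606  idx=[0, 1, 1, 2, 3, 3]
step 3: w=[0.1667, 0.1667, 0.1667, 0.1667, 0.1667, 0.1667]  mean=0.1600  Neff=6.0000  idx=[0, 1, 2, 3, 4, 5]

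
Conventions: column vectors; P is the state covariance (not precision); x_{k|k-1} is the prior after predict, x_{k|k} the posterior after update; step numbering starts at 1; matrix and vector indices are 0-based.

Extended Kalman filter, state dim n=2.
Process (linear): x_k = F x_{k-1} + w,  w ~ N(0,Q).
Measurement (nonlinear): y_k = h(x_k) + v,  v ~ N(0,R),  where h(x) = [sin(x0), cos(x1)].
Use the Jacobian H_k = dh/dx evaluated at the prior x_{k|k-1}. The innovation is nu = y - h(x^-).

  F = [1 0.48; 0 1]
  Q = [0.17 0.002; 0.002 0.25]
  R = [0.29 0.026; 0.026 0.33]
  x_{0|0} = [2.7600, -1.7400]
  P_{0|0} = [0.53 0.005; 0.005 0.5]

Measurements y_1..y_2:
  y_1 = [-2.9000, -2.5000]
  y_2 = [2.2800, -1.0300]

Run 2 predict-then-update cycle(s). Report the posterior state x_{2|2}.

step 1: x^-=[1.9248, -1.7400]  P^-=[0.8200 0.2470; 0.2470 0.7500]  H_jac=[-0.3467 0.0000; 0.0000 0.9857]  S=[0.3885 -0.0584; -0.0584 1.0587]  K=[-0.7029 0.1912; -0.1164 0.6919]  nu=[-3.8380, -2.3316]  x^+=[4.1766, -2.9065]  P^+=[0.5737 0.0455; 0.0455 0.2286]
step 2: x^-=[2.7815, -2.9065]  P^-=[0.8400 0.1572; 0.1572 0.4786]  H_jac=[-0.9359 0.0000; 0.0000 0.2330]  S=[1.0257 -0.0083; -0.0083 0.3560]  K=[-0.7657 0.0851; -0.1409 0.3099]  nu=[1.9276, -0.0575]  x^+=[1.3006, -3.1959]  P^+=[0.2349 0.0351; 0.0351 0.4233]

x_post = [1.3006, -3.1959]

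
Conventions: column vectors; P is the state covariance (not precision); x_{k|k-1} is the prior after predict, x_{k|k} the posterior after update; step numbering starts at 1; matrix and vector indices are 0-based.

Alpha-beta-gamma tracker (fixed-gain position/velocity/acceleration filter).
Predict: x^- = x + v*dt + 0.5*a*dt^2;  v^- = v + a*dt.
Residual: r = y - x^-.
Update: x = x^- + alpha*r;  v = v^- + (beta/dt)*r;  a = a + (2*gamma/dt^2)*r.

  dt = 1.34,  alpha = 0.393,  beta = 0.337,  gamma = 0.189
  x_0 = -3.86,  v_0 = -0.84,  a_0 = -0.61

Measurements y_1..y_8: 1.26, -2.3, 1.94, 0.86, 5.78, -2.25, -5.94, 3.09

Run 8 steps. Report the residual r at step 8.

resid = 17.1784

step 1: x_pred=-5.5333  r=6.7933  x^+=-2.8635  v^+=0.0511  a^+=0.8201
step 2: x_pred=-2.0588  r=-0.2412  x^+=-2.1536  v^+=1.0893  a^+=0.7693
step 3: x_pred=-0.0032  r=1.9432  x^+=0.7604  v^+=2.6089  a^+=1.1784
step 4: x_pred=5.3143  r=-4.4543  x^+=3.5638  v^+=3.0677  a^+=0.2407
step 5: x_pred=7.8906  r=-2.1106  x^+=7.0611  v^+=2.8594  a^+=-0.2036
step 6: x_pred=10.7100  r=-12.9600  x^+=5.6167  v^+=-0.6728  a^+=-2.9319
step 7: x_pred=2.0830  r=-8.0230  x^+=-1.0701  v^+=-6.6192  a^+=-4.6208
step 8: x_pred=-14.0884  r=17.1784  x^+=-7.3373  v^+=-8.4909  a^+=-1.0045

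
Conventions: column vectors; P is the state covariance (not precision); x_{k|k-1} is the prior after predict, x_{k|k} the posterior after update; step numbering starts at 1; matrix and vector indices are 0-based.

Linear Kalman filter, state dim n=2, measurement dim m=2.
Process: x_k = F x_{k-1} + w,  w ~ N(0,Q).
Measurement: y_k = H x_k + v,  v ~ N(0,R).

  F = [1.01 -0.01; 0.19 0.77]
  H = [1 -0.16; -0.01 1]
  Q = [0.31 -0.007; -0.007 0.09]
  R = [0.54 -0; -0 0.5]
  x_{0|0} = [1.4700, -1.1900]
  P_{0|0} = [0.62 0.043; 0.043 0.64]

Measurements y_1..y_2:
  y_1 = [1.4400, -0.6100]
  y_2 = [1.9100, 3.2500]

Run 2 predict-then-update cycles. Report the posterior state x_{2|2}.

step 1: x^-=[1.4966, -0.6370]  P^-=[0.9417 0.1404; 0.1404 0.5044]  S=[1.4496 0.0505; 0.0505 1.0017]  K=[0.6306 0.0990; 0.0237 0.5010]  nu=[-0.1585, 0.0420]  x^+=[1.4008, -0.6197]  P^+=[0.3490 0.0530; 0.0530 0.2510]
step 2: x^-=[1.4210, -0.2110]  P^-=[0.6650 0.0991; 0.0991 0.2669]  S=[1.1801 0.0499; 0.0499 0.7650]  K=[0.5465 0.0852; 0.0332 0.3455]  nu=[0.4552, 3.4753]  x^+=[1.9660, 1.0046]  P^+=[0.3024 0.0456; 0.0456 0.1732]

x_post = [1.9660, 1.0046]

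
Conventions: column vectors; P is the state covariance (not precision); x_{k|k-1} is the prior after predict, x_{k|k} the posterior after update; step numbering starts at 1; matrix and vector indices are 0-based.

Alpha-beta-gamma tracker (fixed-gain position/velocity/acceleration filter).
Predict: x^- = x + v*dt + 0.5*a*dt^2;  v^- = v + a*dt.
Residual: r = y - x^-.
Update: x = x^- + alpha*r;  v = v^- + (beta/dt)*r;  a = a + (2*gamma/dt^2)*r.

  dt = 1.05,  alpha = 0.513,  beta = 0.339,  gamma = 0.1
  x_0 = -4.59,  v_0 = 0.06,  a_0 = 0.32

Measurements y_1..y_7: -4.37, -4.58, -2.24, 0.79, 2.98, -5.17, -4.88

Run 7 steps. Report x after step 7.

step 1: x_pred=-4.3506  r=-0.0194  x^+=-4.3606  v^+=0.3897  a^+=0.3165
step 2: x_pred=-3.7769  r=-0.8031  x^+=-4.1889  v^+=0.4627  a^+=0.1708
step 3: x_pred=-3.6088  r=1.3688  x^+=-2.9066  v^+=1.0840  a^+=0.4191
step 4: x_pred=-1.5374  r=2.3274  x^+=-0.3434  v^+=2.2755  a^+=0.8413
step 5: x_pred=2.5096  r=0.4704  x^+=2.7509  v^+=3.3107  a^+=0.9266
step 6: x_pred=6.7380  r=-11.9080  x^+=0.6292  v^+=0.4391  a^+=-1.2335
step 7: x_pred=0.4103  r=-5.2903  x^+=-2.3036  v^+=-2.5641  a^+=-2.1932

x_post = -2.3036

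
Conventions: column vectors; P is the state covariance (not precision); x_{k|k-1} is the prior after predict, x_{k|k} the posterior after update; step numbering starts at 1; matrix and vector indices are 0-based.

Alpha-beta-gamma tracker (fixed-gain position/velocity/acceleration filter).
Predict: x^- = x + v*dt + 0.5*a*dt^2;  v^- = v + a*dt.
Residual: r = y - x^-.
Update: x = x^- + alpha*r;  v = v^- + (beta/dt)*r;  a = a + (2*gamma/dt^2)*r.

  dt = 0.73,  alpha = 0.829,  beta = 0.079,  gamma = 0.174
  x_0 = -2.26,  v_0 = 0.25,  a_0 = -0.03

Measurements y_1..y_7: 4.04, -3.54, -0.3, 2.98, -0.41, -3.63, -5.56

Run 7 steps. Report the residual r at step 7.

step 1: x_pred=-2.0855  r=6.1255  x^+=2.9925  v^+=0.8910  a^+=3.9701
step 2: x_pred=4.7008  r=-8.2408  x^+=-2.1308  v^+=2.8974  a^+=-1.4114
step 3: x_pred=-0.3918  r=0.0918  x^+=-0.3157  v^+=1.8770  a^+=-1.3514
step 4: x_pred=0.6944  r=2.2856  x^+=2.5892  v^+=1.1378  a^+=0.1411
step 5: x_pred=3.4574  r=-3.8674  x^+=0.2513  v^+=0.8223  a^+=-2.3844
step 6: x_pred=0.2163  r=-3.8463  x^+=-2.9723  v^+=-1.3345  a^+=-4.8961
step 7: x_pred=-5.2511  r=-0.3089  x^+=-5.5072  v^+=-4.9422  a^+=-5.0979

resid = -0.3089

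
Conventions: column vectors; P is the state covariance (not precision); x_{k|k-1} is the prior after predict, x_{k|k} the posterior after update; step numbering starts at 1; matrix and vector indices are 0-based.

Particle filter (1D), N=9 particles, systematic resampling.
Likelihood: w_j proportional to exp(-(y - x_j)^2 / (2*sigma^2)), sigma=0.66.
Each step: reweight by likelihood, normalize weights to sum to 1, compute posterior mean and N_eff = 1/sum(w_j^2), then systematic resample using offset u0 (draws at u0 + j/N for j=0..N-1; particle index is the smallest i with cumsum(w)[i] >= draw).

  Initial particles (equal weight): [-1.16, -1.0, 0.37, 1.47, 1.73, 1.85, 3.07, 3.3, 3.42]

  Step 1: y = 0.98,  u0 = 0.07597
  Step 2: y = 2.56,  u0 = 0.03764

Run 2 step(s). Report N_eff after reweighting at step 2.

step 1: w=[0.0022, 0.0047, 0.2740, 0.3188, 0.2202, 0.1761, 0.0028, 0.0009, 0.0005]  mean=1.2825  Neff=3.9032  idx=[2, 2, 3, 3, 3, 4, 4, 5, 5]
step 2: w=[0.0015, 0.0015, 0.0912, 0.0912, 0.0912, 0.1618, 0.1618, 0.2000, 0.2000]  mean=1.7029  Neff=6.3582  idx=[2, 3, 4, 5, 6, 6, 7, 8, 8]

N_eff = 6.3582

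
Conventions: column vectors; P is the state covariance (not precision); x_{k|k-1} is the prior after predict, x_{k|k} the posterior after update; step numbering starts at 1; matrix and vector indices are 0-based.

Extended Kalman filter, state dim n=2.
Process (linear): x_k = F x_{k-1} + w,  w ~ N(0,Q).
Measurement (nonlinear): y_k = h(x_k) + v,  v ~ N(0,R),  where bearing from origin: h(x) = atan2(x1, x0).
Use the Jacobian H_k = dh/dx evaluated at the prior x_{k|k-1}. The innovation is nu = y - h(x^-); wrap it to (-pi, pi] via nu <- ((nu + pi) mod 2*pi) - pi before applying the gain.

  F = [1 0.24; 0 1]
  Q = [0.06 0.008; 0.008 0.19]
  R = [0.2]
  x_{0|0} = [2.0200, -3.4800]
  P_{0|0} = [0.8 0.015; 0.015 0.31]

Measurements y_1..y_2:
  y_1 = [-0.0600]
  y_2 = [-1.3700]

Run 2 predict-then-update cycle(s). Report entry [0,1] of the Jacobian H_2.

H_jac[0,1] = 0.1201

step 1: x^-=[1.1848, -3.4800]  P^-=[0.8851 0.0974; 0.0974 0.5000]  H_jac=[0.2575 0.0877]  S=[0.2669]  K=[0.8858; 0.2582]  nu=[1.1826]  x^+=[2.2324, -3.1747]  P^+=[0.6756 0.0364; 0.0364 0.4822]
step 2: x^-=[1.4705, -3.1747]  P^-=[0.7808 0.1601; 0.1601 0.6722]  H_jac=[0.2594 0.1201]  S=[0.2722]  K=[0.8146; 0.4492]  nu=[-0.2330]  x^+=[1.2807, -3.2793]  P^+=[0.6002 0.0605; 0.0605 0.6173]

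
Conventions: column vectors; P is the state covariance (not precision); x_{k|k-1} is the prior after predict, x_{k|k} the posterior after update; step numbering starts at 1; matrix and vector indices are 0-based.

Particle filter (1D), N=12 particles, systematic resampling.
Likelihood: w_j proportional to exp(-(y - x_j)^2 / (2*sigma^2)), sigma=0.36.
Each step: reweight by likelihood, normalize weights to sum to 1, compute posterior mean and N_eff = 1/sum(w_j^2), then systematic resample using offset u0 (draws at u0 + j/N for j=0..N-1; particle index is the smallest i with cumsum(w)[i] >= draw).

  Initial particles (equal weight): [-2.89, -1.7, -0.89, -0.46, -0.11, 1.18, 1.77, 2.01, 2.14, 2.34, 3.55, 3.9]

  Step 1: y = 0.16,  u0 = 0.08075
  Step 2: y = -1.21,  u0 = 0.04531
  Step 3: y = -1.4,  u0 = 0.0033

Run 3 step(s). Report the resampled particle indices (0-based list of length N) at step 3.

resampled_idx = [0, 0, 1, 2, 3, 3, 4, 5, 6, 6, 7, 8]

step 1: w=[0.0000, 0.0000, 0.0140, 0.2238, 0.7443, 0.0178, 0.0000, 0.0000, 0.0000, 0.0000, 0.0000, 0.0000]  mean=-0.1762  Neff=1.6539  idx=[3, 3, 4, 4, 4, 4, 4, 4, 4, 4, 4, 5]
step 2: w=[0.3649, 0.3649, 0.0300, 0.0300, 0.0300, 0.0300, 0.0300, 0.0300, 0.0300, 0.0300, 0.0300, 0.0000]  mean=-0.3655  Neff=3.6434  idx=[0, 0, 0, 0, 1, 1, 1, 1, 1, 4, 6, 9]
step 3: w=[0.1093, 0.1093, 0.1093, 0.1093, 0.1093, 0.1093, 0.1093, 0.1093, 0.1093, 0.0054, 0.0054, 0.0054]  mean=-0.4543  Neff=9.2903  idx=[0, 0, 1, 2, 3, 3, 4, 5, 6, 6, 7, 8]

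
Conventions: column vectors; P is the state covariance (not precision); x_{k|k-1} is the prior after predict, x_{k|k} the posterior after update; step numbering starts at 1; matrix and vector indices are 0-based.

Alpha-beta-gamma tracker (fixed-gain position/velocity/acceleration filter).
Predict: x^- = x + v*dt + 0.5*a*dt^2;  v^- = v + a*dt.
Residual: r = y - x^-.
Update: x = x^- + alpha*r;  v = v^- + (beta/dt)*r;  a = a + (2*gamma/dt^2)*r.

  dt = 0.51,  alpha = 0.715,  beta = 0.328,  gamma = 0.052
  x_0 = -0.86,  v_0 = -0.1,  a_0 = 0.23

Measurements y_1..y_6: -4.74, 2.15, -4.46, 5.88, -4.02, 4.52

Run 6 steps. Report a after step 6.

a_post = 1.5647

step 1: x_pred=-0.8811  r=-3.8589  x^+=-3.6402  v^+=-2.4645  a^+=-1.3130
step 2: x_pred=-5.0679  r=7.2179  x^+=0.0929  v^+=1.5080  a^+=1.5731
step 3: x_pred=1.0665  r=-5.5265  x^+=-2.8849  v^+=-1.2441  a^+=-0.6367
step 4: x_pred=-3.6022  r=9.4822  x^+=3.1776  v^+=4.5295  a^+=3.1547
step 5: x_pred=5.8979  r=-9.9179  x^+=-1.1934  v^+=-0.2401  a^+=-0.8109
step 6: x_pred=-1.4213  r=5.9413  x^+=2.8267  v^+=3.1674  a^+=1.5647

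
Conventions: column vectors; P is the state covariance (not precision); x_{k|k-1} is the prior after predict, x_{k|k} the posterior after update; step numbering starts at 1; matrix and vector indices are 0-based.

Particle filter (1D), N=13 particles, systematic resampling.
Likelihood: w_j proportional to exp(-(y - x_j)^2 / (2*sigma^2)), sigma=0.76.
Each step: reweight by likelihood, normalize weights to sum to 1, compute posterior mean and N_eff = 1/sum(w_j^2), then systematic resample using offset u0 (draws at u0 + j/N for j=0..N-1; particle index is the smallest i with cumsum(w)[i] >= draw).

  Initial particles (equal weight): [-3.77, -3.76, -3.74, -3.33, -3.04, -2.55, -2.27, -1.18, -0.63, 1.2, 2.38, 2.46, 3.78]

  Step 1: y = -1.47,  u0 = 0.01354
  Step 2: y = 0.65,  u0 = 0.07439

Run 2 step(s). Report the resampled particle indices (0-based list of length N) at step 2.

resampled_idx = [6, 8, 9, 10, 11, 11, 11, 11, 12, 12, 12, 12, 12]

step 1: w=[0.0039, 0.0041, 0.0044, 0.0191, 0.0453, 0.1393, 0.2198, 0.3556, 0.2076, 0.0008, 0.0000, 0.0000, 0.0000]  mean=-1.6517  Neff=4.1710  idx=[3, 5, 5, 6, 6, 6, 7, 7, 7, 7, 7, 8, 8]
step 2: w=[0.0000, 0.0002, 0.0002, 0.0008, 0.0008, 0.0008, 0.0723, 0.0723, 0.0723, 0.0723, 0.0723, 0.3178, 0.3178]  mean=-0.8336  Neff=4.3826  idx=[6, 8, 9, 10, 11, 11, 11, 11, 12, 12, 12, 12, 12]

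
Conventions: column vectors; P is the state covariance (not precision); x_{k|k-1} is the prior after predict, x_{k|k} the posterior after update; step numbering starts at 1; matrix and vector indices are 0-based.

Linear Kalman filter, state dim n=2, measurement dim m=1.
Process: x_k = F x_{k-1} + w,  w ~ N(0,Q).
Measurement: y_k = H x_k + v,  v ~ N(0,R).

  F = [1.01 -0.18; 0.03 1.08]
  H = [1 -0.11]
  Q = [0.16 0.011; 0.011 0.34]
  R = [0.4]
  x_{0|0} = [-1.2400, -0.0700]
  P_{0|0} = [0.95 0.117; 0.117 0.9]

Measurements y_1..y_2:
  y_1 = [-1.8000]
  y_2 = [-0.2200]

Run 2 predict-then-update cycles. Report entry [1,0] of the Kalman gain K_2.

K[1,0] = -0.3721

step 1: x^-=[-1.2398, -0.1128]  P^-=[1.1157 -0.0082; -0.0082 1.3982]  S=[1.5344]  K=[0.7277; -0.1056]  nu=[-0.5726]  x^+=[-1.6565, -0.0524]  P^+=[0.3031 0.1097; 0.1097 1.3811]
step 2: x^-=[-1.6636, -0.1062]  P^-=[0.4741 -0.1292; -0.1292 1.9583]  S=[0.9262]  K=[0.5272; -0.3721]  nu=[1.4319]  x^+=[-0.9087, -0.6391]  P^+=[0.2167 0.0525; 0.0525 1.8300]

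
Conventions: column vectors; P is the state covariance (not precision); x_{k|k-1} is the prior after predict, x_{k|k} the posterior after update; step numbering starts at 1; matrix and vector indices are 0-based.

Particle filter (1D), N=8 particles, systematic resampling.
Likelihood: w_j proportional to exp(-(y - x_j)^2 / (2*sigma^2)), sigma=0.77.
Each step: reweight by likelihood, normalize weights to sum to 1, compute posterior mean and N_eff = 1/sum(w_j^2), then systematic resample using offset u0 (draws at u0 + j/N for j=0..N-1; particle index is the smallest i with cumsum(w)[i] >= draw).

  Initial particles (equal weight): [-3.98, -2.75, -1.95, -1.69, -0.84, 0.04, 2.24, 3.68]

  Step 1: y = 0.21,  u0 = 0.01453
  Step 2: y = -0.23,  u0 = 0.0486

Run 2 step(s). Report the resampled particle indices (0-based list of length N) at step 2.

step 1: w=[0.0000, 0.0004, 0.0133, 0.0324, 0.2686, 0.6642, 0.0211, 0.0000]  mean=-0.2336  Neff=1.9420  idx=[3, 4, 4, 5, 5, 5, 5, 5]
step 2: w=[0.0262, 0.1154, 0.1154, 0.1486, 0.1486, 0.1486, 0.1486, 0.1486]  mean=-0.2085  Neff=7.2606  idx=[1, 2, 3, 4, 4, 5, 6, 7]

resampled_idx = [1, 2, 3, 4, 4, 5, 6, 7]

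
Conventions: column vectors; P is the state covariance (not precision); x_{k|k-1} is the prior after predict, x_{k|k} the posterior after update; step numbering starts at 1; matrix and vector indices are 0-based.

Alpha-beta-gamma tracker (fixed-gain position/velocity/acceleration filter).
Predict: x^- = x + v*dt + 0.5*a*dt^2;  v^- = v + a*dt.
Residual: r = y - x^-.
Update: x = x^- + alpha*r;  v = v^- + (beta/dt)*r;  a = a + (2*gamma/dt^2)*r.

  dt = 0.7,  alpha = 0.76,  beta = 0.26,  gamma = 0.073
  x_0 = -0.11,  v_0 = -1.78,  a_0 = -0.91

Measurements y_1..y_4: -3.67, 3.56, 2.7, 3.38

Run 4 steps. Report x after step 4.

step 1: x_pred=-1.5790  r=-2.0911  x^+=-3.1681  v^+=-3.1937  a^+=-1.5330
step 2: x_pred=-5.7793  r=9.3393  x^+=1.3186  v^+=-0.7979  a^+=1.2497
step 3: x_pred=1.0662  r=1.6338  x^+=2.3079  v^+=0.6837  a^+=1.7365
step 4: x_pred=3.2119  r=0.1681  x^+=3.3397  v^+=1.9617  a^+=1.7866

x_post = 3.3397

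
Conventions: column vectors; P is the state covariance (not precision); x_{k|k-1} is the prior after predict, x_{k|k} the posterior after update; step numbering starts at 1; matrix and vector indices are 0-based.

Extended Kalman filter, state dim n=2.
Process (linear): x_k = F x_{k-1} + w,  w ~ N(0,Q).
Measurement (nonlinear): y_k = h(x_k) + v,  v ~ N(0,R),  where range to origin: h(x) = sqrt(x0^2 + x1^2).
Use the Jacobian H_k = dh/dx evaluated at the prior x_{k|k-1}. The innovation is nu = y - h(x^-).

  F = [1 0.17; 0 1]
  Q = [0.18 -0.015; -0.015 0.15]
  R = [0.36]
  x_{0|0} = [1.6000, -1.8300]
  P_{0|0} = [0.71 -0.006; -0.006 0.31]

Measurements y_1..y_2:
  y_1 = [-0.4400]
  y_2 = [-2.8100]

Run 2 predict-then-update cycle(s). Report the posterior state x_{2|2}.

x_post = [1.6036, 1.0898]

step 1: x^-=[1.2889, -1.8300]  P^-=[0.8969 0.0317; 0.0317 0.4600]  H_jac=[0.5758 -0.8176]  S=[0.9350]  K=[0.5246; -0.3827]  nu=[-2.6783]  x^+=[-0.1163, -0.8050]  P^+=[0.6396 0.2194; 0.2194 0.3231]
step 2: x^-=[-0.2531, -0.8050]  P^-=[0.9035 0.2594; 0.2594 0.4731]  H_jac=[-0.3000 -0.9540]  S=[1.0202]  K=[-0.5081; -0.5186]  nu=[-3.6539]  x^+=[1.6036, 1.0898]  P^+=[0.6401 -0.0095; -0.0095 0.1987]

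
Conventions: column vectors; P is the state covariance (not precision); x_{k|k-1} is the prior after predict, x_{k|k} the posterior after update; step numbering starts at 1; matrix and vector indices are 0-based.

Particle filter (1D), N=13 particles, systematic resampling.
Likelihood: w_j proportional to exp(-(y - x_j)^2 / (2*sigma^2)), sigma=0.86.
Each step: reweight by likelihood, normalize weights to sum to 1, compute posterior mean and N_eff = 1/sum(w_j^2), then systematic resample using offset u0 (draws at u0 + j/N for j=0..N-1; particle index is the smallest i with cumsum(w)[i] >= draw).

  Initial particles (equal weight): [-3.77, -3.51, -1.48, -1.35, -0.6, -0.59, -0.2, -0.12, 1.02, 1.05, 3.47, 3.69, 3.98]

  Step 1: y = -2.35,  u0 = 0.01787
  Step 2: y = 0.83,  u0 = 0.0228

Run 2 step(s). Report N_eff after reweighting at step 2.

step 1: w=[0.1221, 0.1922, 0.2861, 0.2427, 0.0602, 0.0588, 0.0210, 0.0165, 0.0002, 0.0002, 0.0000, 0.0000, 0.0000]  mean=-1.9625  Neff=4.9901  idx=[0, 0, 1, 1, 2, 2, 2, 2, 3, 3, 3, 4, 5]
step 2: w=[0.0000, 0.0000, 0.0000, 0.0000, 0.0368, 0.0368, 0.0368, 0.0368, 0.0547, 0.0547, 0.0547, 0.3410, 0.3476]  mean=-0.8493  Neff=3.9764  idx=[4, 6, 8, 9, 11, 11, 11, 11, 11, 12, 12, 12, 12]

N_eff = 3.9764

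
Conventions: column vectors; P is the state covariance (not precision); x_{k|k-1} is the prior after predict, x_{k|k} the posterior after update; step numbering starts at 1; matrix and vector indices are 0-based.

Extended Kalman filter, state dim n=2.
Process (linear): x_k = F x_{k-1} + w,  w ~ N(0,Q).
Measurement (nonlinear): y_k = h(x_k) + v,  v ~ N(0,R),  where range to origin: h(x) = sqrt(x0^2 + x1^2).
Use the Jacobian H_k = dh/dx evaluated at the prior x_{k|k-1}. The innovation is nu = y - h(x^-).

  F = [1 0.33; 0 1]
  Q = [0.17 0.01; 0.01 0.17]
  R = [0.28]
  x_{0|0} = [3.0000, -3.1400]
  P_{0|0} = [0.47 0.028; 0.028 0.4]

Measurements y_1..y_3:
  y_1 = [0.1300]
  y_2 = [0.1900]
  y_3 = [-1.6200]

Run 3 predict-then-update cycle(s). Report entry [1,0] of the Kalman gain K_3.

K[1,0] = -0.2761

step 1: x^-=[1.9638, -3.1400]  P^-=[0.7020 0.1700; 0.1700 0.5700]  H_jac=[0.5303 -0.8478]  S=[0.7343]  K=[0.3107; -0.5354]  nu=[-3.5735]  x^+=[0.8536, -1.2267]  P^+=[0.6312 0.2921; 0.2921 0.3595]
step 2: x^-=[0.4487, -1.2267]  P^-=[1.0331 0.4208; 0.4208 0.5295]  H_jac=[0.3435 -0.9391]  S=[0.5974]  K=[-0.0674; -0.5904]  nu=[-1.1162]  x^+=[0.5240, -0.5677]  P^+=[1.0304 0.3970; 0.3970 0.3213]
step 3: x^-=[0.3366, -0.5677]  P^-=[1.4974 0.5130; 0.5130 0.4913]  H_jac=[0.5100 -0.8602]  S=[0.5829]  K=[0.5532; -0.2761]  nu=[-2.2800]  x^+=[-0.9247, 0.0617]  P^+=[1.3191 0.6020; 0.6020 0.4468]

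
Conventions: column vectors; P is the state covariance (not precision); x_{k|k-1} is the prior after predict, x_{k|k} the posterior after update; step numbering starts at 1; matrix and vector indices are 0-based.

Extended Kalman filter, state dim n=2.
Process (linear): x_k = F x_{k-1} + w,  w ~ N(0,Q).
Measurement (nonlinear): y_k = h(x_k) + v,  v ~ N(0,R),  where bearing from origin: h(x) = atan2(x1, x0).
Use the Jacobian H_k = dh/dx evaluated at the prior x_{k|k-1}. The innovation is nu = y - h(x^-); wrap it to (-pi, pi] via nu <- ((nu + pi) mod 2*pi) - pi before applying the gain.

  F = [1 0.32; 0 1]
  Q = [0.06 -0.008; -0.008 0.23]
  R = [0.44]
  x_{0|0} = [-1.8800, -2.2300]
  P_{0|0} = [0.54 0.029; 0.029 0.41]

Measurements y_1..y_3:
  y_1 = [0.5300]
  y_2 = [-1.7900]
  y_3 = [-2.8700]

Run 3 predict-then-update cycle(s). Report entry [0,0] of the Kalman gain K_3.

K[0,0] = 0.1225

step 1: x^-=[-2.5936, -2.2300]  P^-=[0.6605 0.1522; 0.1522 0.6400]  H_jac=[0.1906 -0.2217]  S=[0.4826]  K=[0.1910; -0.2339]  nu=[2.9614]  x^+=[-2.0280, -2.9226]  P^+=[0.6429 0.1738; 0.1738 0.6136]
step 2: x^-=[-2.9633, -2.9226]  P^-=[0.8770 0.3621; 0.3621 0.8436]  H_jac=[0.1687 -0.1711]  S=[0.4687]  K=[0.1835; -0.1775]  nu=[0.5731]  x^+=[-2.8581, -3.0244]  P^+=[0.8612 0.3774; 0.3774 0.8288]
step 3: x^-=[-3.8259, -3.0244]  P^-=[1.2476 0.6346; 0.6346 1.0588]  H_jac=[0.1272 -0.1609]  S=[0.4616]  K=[0.1225; -0.1942]  nu=[-0.3973]  x^+=[-3.8746, -2.9472]  P^+=[1.2407 0.6456; 0.6456 1.0414]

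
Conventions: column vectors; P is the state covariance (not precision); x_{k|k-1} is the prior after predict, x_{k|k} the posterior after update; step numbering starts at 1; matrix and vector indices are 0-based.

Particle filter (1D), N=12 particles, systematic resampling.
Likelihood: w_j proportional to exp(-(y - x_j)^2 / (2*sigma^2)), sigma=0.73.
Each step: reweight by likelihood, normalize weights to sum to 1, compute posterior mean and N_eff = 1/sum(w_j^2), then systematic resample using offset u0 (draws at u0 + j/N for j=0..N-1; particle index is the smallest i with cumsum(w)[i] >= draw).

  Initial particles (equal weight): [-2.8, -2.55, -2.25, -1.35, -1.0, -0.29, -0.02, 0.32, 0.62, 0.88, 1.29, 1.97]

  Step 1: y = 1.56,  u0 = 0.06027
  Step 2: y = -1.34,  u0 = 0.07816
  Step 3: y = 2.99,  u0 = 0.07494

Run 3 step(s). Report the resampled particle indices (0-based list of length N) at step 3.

resampled_idx = [5, 7, 9, 10, 10, 11, 11, 11, 11, 11, 11, 11]

step 1: w=[0.0000, 0.0000, 0.0000, 0.0001, 0.0007, 0.0124, 0.0296, 0.0728, 0.1344, 0.1995, 0.2876, 0.2630]  mean=1.1662  Neff=4.6286  idx=[7, 8, 8, 9, 9, 10, 10, 10, 10, 11, 11, 11]
step 2: w=[0.4844, 0.1749, 0.1749, 0.0631, 0.0631, 0.0098, 0.0098, 0.0098, 0.0098, 0.0002, 0.0002, 0.0002]  mean=0.5345  Neff=3.2878  idx=[0, 0, 0, 0, 0, 1, 1, 2, 2, 2, 4, 8]
step 3: w=[0.0109, 0.0109, 0.0109, 0.0109, 0.0109, 0.0452, 0.0452, 0.0452, 0.0452, 0.0452, 0.1349, 0.5842]  mean=1.0301  Neff=2.7003  idx=[5, 7, 9, 10, 10, 11, 11, 11, 11, 11, 11, 11]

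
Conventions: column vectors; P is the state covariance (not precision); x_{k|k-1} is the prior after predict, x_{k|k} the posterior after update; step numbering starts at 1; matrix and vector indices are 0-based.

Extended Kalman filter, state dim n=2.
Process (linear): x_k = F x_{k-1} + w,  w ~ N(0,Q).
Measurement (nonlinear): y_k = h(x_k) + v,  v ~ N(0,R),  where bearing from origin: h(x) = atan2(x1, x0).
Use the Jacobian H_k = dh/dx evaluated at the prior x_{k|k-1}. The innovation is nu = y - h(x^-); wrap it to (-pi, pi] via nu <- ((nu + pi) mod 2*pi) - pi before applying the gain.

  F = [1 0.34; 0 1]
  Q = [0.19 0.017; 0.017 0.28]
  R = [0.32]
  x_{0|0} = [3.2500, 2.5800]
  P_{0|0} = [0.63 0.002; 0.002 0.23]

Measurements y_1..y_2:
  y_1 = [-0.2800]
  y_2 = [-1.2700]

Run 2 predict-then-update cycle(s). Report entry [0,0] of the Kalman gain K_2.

K[0,0] = -0.1134

step 1: x^-=[4.1272, 2.5800]  P^-=[0.8479 0.0972; 0.0972 0.5100]  H_jac=[-0.1089 0.1742]  S=[0.3418]  K=[-0.2206; 0.2289]  nu=[-0.8387]  x^+=[4.3122, 2.3880]  P^+=[0.8313 0.1145; 0.1145 0.4921]
step 2: x^-=[5.1241, 2.3880]  P^-=[1.1560 0.2988; 0.2988 0.7721]  H_jac=[-0.0747 0.1603]  S=[0.3391]  K=[-0.1134; 0.2992]  nu=[-1.7061]  x^+=[5.3177, 1.8775]  P^+=[1.1517 0.3103; 0.3103 0.7417]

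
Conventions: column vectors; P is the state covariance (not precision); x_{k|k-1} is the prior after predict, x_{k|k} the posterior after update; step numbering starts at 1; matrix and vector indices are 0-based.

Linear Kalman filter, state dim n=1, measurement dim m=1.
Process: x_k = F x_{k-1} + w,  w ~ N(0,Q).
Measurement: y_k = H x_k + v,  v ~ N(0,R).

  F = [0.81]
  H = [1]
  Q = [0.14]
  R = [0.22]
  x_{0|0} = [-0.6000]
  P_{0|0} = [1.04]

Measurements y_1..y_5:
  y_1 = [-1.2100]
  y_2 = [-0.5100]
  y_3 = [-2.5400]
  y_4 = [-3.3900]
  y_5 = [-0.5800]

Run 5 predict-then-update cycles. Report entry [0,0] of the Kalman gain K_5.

K[0,0] = 0.4893

step 1: x^-=[-0.4860]  P^-=[0.8223]  S=[1.0423]  K=[0.7889]  nu=[-0.7240]  x^+=[-1.0572]  P^+=[0.1736]
step 2: x^-=[-0.8563]  P^-=[0.2539]  S=[0.4739]  K=[0.5357]  nu=[0.3463]  x^+=[-0.6708]  P^+=[0.1179]
step 3: x^-=[-0.5433]  P^-=[0.2173]  S=[0.4373]  K=[0.4969]  nu=[-1.9967]  x^+=[-1.5356]  P^+=[0.1093]
step 4: x^-=[-1.2438]  P^-=[0.2117]  S=[0.4317]  K=[0.4904]  nu=[-2.1462]  x^+=[-2.2964]  P^+=[0.1079]
step 5: x^-=[-1.8600]  P^-=[0.2108]  S=[0.4308]  K=[0.4893]  nu=[1.2800]  x^+=[-1.2337]  P^+=[0.1076]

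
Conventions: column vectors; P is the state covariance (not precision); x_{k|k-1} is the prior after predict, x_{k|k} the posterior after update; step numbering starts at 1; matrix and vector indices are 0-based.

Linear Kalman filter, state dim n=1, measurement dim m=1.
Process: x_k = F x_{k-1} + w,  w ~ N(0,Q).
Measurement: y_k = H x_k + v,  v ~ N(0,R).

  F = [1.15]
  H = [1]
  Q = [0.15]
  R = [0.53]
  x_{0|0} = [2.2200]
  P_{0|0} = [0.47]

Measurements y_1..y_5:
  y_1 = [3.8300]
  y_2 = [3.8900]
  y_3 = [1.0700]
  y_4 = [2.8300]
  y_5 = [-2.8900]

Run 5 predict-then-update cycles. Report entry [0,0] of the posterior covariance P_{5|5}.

step 1: x^-=[2.5530]  P^-=[0.7716]  S=[1.3016]  K=[0.5928]  nu=[1.2770]  x^+=[3.3100]  P^+=[0.3142]
step 2: x^-=[3.8065]  P^-=[0.5655]  S=[1.0955]  K=[0.5162]  nu=[0.0835]  x^+=[3.8496]  P^+=[0.2736]
step 3: x^-=[4.4270]  P^-=[0.5118]  S=[1.0418]  K=[0.4913]  nu=[-3.3570]  x^+=[2.7778]  P^+=[0.2604]
step 4: x^-=[3.1945]  P^-=[0.4943]  S=[1.0243]  K=[0.4826]  nu=[-0.3645]  x^+=[3.0186]  P^+=[0.2558]
step 5: x^-=[3.4714]  P^-=[0.4883]  S=[1.0183]  K=[0.4795]  nu=[-6.3614]  x^+=[0.4211]  P^+=[0.2541]

P_post[0,0] = 0.2541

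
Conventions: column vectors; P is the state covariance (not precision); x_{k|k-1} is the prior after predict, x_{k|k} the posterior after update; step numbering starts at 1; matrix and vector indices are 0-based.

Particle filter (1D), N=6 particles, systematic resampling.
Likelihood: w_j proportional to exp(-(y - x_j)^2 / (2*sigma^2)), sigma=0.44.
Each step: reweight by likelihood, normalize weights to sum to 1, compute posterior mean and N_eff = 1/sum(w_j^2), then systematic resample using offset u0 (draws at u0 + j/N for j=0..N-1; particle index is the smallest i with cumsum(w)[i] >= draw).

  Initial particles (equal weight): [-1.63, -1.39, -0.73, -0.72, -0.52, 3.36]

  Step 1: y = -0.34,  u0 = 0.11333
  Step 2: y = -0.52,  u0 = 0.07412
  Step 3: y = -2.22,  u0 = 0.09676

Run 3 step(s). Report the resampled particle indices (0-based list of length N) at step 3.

resampled_idx = [0, 0, 1, 2, 2, 4]

step 1: w=[0.0058, 0.0246, 0.2867, 0.2924, 0.3905, 0.0000]  mean=-0.6665  Neff=3.1169  idx=[2, 2, 3, 4, 4, 4]
step 2: w=[0.1569, 0.1569, 0.1586, 0.1759, 0.1759, 0.1759]  mean=-0.6176  Neff=5.9818  idx=[0, 1, 2, 3, 4, 5]
step 3: w=[0.2892, 0.2892, 0.2677, 0.0513, 0.0513, 0.0513]  mean=-0.6950  Neff=4.0507  idx=[0, 0, 1, 2, 2, 4]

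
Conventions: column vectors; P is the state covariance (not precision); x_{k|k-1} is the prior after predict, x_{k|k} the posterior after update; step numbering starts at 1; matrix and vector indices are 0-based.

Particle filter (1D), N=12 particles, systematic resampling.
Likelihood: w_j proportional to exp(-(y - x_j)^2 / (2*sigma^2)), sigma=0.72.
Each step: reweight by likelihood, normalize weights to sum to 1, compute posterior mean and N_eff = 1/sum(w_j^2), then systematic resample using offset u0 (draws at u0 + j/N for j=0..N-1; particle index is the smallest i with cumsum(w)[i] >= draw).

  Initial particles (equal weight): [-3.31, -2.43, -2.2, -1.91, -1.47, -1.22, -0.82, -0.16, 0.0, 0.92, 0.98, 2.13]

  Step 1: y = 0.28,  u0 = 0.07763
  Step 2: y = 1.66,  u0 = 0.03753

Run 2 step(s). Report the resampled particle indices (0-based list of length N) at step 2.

resampled_idx = [4, 7, 7, 8, 8, 9, 9, 10, 10, 11, 11, 11]

step 1: w=[0.0000, 0.0002, 0.0007, 0.0027, 0.0146, 0.0319, 0.0869, 0.2316, 0.2589, 0.1881, 0.1741, 0.0103]  mean=0.1895  Neff=5.1219  idx=[6, 7, 7, 7, 8, 8, 8, 9, 9, 10, 10, 11]
step 2: w=[0.0007, 0.0114, 0.0114, 0.0114, 0.0195, 0.0195, 0.0195, 0.1636, 0.1636, 0.1776, 0.1776, 0.2242]  mean=1.1208  Neff=5.9356  idx=[4, 7, 7, 8, 8, 9, 9, 10, 10, 11, 11, 11]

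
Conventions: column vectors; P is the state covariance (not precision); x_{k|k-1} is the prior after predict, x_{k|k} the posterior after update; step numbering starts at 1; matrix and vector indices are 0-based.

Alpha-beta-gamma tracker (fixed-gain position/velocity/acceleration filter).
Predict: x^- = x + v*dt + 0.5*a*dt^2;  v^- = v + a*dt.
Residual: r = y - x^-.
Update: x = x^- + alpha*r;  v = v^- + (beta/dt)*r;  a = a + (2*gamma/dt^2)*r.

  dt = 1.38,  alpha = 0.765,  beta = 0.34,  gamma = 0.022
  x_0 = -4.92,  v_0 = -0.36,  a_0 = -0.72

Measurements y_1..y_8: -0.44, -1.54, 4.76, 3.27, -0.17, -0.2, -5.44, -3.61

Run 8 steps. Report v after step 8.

step 1: x_pred=-6.1024  r=5.6624  x^+=-1.7707  v^+=0.0415  a^+=-0.5892
step 2: x_pred=-2.2744  r=0.7344  x^+=-1.7126  v^+=-0.5906  a^+=-0.5722
step 3: x_pred=-3.0725  r=7.8325  x^+=2.9194  v^+=0.5495  a^+=-0.3912
step 4: x_pred=3.3051  r=-0.0351  x^+=3.2782  v^+=0.0009  a^+=-0.3921
step 5: x_pred=2.9062  r=-3.0762  x^+=0.5529  v^+=-1.2980  a^+=-0.4631
step 6: x_pred=-1.6793  r=1.4793  x^+=-0.5476  v^+=-1.5727  a^+=-0.4289
step 7: x_pred=-3.1263  r=-2.3137  x^+=-4.8963  v^+=-2.7346  a^+=-0.4824
step 8: x_pred=-9.1294  r=5.5194  x^+=-4.9071  v^+=-2.0405  a^+=-0.3549

v_post = -2.0405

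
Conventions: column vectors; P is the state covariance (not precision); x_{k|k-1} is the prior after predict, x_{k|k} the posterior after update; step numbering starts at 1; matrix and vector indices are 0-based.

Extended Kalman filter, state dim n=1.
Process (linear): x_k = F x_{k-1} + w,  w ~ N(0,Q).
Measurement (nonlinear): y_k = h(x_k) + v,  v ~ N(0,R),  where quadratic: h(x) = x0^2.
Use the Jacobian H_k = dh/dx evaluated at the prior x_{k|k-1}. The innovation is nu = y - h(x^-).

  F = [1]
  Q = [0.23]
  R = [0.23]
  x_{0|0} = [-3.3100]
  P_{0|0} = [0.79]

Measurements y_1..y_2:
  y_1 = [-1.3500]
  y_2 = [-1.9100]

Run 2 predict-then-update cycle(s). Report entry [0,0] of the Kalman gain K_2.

K[0,0] = -0.3071

step 1: x^-=[-3.3100]  P^-=[1.0200]  H_jac=[-6.6200]  S=[44.9309]  K=[-0.1503]  nu=[-12.3061]  x^+=[-1.4606]  P^+=[0.0052]
step 2: x^-=[-1.4606]  P^-=[0.2352]  H_jac=[-2.9212]  S=[2.2372]  K=[-0.3071]  nu=[-4.0433]  x^+=[-0.2187]  P^+=[0.0242]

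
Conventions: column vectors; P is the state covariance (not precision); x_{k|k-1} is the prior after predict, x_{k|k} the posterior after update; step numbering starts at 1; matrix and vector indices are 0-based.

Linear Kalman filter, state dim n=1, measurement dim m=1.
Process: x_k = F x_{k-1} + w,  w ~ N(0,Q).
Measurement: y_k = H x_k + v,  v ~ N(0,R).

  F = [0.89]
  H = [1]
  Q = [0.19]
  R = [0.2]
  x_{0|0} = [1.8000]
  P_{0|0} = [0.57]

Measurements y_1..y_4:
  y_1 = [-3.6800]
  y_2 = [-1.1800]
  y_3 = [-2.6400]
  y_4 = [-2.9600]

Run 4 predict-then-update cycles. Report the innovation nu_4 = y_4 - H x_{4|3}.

innov = [-1.0675]

step 1: x^-=[1.6020]  P^-=[0.6415]  S=[0.8415]  K=[0.7623]  nu=[-5.2820]  x^+=[-2.4246]  P^+=[0.1525]
step 2: x^-=[-2.1579]  P^-=[0.3108]  S=[0.5108]  K=[0.6084]  nu=[0.9779]  x^+=[-1.5629]  P^+=[0.1217]
step 3: x^-=[-1.3910]  P^-=[0.2864]  S=[0.4864]  K=[0.5888]  nu=[-1.2490]  x^+=[-2.1264]  P^+=[0.1178]
step 4: x^-=[-1.8925]  P^-=[0.2833]  S=[0.4833]  K=[0.5862]  nu=[-1.0675]  x^+=[-2.5182]  P^+=[0.1172]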